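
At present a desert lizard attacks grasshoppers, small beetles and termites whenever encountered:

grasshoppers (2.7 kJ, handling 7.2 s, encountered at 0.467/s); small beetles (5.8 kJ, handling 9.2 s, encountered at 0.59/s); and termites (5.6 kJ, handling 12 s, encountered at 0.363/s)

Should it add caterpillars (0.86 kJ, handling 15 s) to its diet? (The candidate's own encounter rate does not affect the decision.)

No

On grasshoppers, small beetles and termites alone, R = ΣλE/(1+Σλh) = 6.716/14.15 = 0.4747 kJ/s.
Profitability of caterpillars: 0.86/15 = 0.05733 kJ/s.
0.05733 < 0.4747, so adding caterpillars would lower the average — exclude it.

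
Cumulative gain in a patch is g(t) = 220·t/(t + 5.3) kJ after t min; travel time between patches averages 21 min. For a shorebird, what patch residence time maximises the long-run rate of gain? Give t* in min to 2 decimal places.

10.55 min

By the marginal value theorem, leave when the instantaneous gain rate g'(t) equals the habitat-wide average g(t)/(T + t).
g'(t) = 220·5.3/(t + 5.3)². Setting 220·5.3/(t+5.3)² = 220t/[(t+5.3)(21+t)] gives 5.3(21+t) = t(t+5.3), so t² = 5.3×21 = 111.3.
t* = √111.3 = 10.55 min.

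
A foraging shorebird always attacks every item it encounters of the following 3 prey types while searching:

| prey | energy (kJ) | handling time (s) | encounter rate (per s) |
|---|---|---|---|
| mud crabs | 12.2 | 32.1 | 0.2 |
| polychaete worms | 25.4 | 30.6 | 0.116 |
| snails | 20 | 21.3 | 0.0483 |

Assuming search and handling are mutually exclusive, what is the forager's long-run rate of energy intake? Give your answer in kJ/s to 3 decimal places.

0.529 kJ/s

R = (0.2×12.2 + 0.116×25.4 + 0.0483×20) / (1 + 0.2×32.1 + 0.116×30.6 + 0.0483×21.3) = 6.352/12 = 0.5294 kJ/s.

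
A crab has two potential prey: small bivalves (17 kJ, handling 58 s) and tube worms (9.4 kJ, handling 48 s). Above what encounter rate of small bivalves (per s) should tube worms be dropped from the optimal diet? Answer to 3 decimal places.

At the threshold, the rate on small bivalves alone equals the profitability of tube worms: λ·17/(1 + λ·58) = 9.4/48 = 0.1958.
Rearranging, λ(17 − 0.1958×58) = 0.1958, so λ = 0.1958/5.642 = 0.03471 per s.

0.035 per s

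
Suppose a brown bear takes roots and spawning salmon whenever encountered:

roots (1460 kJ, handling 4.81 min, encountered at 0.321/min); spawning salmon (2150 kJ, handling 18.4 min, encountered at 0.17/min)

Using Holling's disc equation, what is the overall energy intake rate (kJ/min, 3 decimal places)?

147.066 kJ/min

Energy encountered per unit search time: 0.321×1460 + 0.17×2150 = 834.2 kJ/min.
Handling time per unit search time: 0.321×4.81 + 0.17×18.4 = 4.672.
Rate = 834.2/(1 + 4.672) = 147.1 kJ/min.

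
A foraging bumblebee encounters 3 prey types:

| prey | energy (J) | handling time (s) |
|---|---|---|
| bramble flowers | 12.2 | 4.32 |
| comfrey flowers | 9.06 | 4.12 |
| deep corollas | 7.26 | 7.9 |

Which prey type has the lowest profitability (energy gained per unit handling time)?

deep corollas

Profitability E/h (J/s): bramble flowers = 12.2/4.32 = 2.82, comfrey flowers = 9.06/4.12 = 2.2, deep corollas = 7.26/7.9 = 0.919.
Ranked: bramble flowers > comfrey flowers > deep corollas.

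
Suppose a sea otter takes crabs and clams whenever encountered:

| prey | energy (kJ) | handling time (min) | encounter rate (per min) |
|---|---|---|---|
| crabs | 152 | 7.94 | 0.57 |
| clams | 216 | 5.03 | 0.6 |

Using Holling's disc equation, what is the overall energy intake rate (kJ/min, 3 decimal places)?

R = Σλ_iE_i / (1 + Σλ_ih_i)
Numerator: 0.57×152 + 0.6×216 = 216.2
Denominator: 1 + 0.57×7.94 + 0.6×5.03 = 8.544
R = 216.2/8.544 = 25.31 kJ/min

25.310 kJ/min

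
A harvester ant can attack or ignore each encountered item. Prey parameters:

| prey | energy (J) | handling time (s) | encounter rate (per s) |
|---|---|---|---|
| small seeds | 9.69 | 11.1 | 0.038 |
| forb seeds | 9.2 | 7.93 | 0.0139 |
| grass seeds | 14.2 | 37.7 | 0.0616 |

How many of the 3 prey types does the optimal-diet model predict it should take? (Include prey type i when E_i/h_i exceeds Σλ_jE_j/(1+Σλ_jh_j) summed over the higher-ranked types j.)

Rank by E/h (J/s): forb seeds 1.16, small seeds 0.873, grass seeds 0.377. Include each in turn until the next type's E/h falls below the running intake rate.
Rate on top 1: 0.1152. small seeds: 0.873 > 0.1152 → include.
Rate on top 2: 0.3238. grass seeds: 0.377 > 0.3238 → include.
Optimal diet: forb seeds, small seeds, grass seeds — 3 of 3 types.

3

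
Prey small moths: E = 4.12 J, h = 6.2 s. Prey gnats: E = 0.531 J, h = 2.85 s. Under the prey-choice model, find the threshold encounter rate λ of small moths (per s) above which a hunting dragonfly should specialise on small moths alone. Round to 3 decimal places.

0.063 per s

Drop gnats once their profitability E₂/h₂ falls below the rate achievable on small moths alone: E₂/h₂ = λE₁/(1 + λh₁).
Solve for λ: λE₁h₂ = E₂(1 + λh₁) → λ(E₁h₂ − E₂h₁) = E₂ → λ = E₂/(E₁h₂ − E₂h₁).
λ = 0.531/(4.12×2.85 − 0.531×6.2) = 0.531/8.45 = 0.06284 per s.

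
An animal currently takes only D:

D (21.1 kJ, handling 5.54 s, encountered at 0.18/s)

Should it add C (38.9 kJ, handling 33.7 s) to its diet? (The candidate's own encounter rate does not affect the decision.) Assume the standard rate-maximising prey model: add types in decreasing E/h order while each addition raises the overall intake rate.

On D alone, R = ΣλE/(1+Σλh) = 3.798/1.997 = 1.902 kJ/s.
Profitability of C: 38.9/33.7 = 1.154 kJ/s.
1.154 < 1.902, so adding C would lower the average — exclude it.

No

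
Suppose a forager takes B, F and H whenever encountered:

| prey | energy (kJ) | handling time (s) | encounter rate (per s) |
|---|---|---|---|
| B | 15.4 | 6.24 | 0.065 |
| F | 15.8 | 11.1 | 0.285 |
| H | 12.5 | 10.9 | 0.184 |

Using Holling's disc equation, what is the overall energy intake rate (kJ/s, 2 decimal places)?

1.19 kJ/s

Energy encountered per unit search time: 0.065×15.4 + 0.285×15.8 + 0.184×12.5 = 7.804 kJ/s.
Handling time per unit search time: 0.065×6.24 + 0.285×11.1 + 0.184×10.9 = 5.575.
Rate = 7.804/(1 + 5.575) = 1.187 kJ/s.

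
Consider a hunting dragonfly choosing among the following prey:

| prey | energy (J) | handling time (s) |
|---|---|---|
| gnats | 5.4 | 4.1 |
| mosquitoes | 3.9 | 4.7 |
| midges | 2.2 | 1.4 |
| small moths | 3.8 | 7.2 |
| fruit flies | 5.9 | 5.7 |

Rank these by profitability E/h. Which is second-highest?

gnats

In descending order of E/h:
midges: 2.2/1.4 = 1.57 J/s
gnats: 5.4/4.1 = 1.32 J/s
fruit flies: 5.9/5.7 = 1.04 J/s
mosquitoes: 3.9/4.7 = 0.83 J/s
small moths: 3.8/7.2 = 0.528 J/s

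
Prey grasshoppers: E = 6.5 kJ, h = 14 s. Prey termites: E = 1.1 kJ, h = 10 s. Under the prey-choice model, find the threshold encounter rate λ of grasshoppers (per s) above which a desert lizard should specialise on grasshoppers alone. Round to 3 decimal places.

The zero-one rule: include termites iff E₂/h₂ > λE₁/(1+λh₁). Equality gives the switch point.
λE₁h₂ = E₂ + λE₂h₁ ⇒ λ = E₂/(E₁h₂ − E₂h₁) = 1.1/(65 − 15.4) = 0.02218 per s.

0.022 per s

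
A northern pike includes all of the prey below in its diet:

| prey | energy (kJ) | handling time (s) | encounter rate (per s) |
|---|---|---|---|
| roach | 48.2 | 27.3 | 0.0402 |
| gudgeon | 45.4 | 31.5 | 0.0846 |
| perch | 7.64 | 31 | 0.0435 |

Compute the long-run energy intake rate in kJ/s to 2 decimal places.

1.00 kJ/s

R = Σλ_iE_i / (1 + Σλ_ih_i)
Numerator: 0.0402×48.2 + 0.0846×45.4 + 0.0435×7.64 = 6.111
Denominator: 1 + 0.0402×27.3 + 0.0846×31.5 + 0.0435×31 = 6.111
R = 6.111/6.111 = 1 kJ/s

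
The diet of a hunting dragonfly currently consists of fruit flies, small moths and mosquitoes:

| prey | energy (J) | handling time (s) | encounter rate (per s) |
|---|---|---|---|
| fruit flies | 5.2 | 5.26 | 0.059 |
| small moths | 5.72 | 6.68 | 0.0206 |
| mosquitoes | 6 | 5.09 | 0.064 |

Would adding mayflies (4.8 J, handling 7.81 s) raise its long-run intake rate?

Yes

Current rate: (0.059×5.2 + 0.0206×5.72 + 0.064×6)/(1 + 0.059×5.26 + 0.0206×6.68 + 0.064×5.09) = 0.4559 J/s.
mayflies: E/h = 4.8/7.81 = 0.6146 J/s.
Since 0.6146 > R, including mayflies increases the long-run rate.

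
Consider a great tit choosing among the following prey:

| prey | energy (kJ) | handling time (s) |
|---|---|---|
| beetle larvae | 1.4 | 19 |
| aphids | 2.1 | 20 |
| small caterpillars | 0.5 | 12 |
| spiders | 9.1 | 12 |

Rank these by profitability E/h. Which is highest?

spiders

In descending order of E/h:
spiders: 9.1/12 = 0.758 kJ/s
aphids: 2.1/20 = 0.105 kJ/s
beetle larvae: 1.4/19 = 0.0737 kJ/s
small caterpillars: 0.5/12 = 0.0417 kJ/s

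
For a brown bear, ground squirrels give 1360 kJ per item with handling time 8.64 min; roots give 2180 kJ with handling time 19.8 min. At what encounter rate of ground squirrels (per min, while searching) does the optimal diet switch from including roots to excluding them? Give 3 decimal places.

At the threshold, the rate on ground squirrels alone equals the profitability of roots: λ·1360/(1 + λ·8.64) = 2180/19.8 = 110.1.
Rearranging, λ(1360 − 110.1×8.64) = 110.1, so λ = 110.1/408.7 = 0.2694 per min.

0.269 per min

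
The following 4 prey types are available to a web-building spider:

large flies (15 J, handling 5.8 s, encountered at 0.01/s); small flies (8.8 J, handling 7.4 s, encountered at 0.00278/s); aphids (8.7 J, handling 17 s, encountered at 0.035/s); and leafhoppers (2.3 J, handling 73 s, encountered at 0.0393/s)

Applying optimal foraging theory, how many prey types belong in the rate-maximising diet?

3

Profitabilities (E/h, J/s): large flies 2.59, small flies 1.19, aphids 0.512, leafhoppers 0.0315. Add prey in this order while the next type's profitability exceeds the intake rate on those already taken.
Rate on top 1: 0.1418. small flies: 1.19 > 0.1418 → include.
Rate on top 2: 0.1618. aphids: 0.512 > 0.1618 → include.
Rate on top 3: 0.2862. leafhoppers: 0.0315 < 0.2862 → exclude; stop.
Optimal diet: large flies, small flies, aphids — 3 of 4 types.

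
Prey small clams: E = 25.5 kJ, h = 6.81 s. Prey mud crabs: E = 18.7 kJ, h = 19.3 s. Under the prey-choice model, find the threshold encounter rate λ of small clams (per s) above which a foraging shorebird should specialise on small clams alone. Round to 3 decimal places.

0.051 per s

The zero-one rule: include mud crabs iff E₂/h₂ > λE₁/(1+λh₁). Equality gives the switch point.
λE₁h₂ = E₂ + λE₂h₁ ⇒ λ = E₂/(E₁h₂ − E₂h₁) = 18.7/(492.2 − 127.3) = 0.05126 per s.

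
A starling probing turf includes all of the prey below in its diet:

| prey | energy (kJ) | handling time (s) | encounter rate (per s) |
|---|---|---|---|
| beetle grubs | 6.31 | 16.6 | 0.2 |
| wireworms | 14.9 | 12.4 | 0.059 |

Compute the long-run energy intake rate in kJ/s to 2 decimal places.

Energy encountered per unit search time: 0.2×6.31 + 0.059×14.9 = 2.141 kJ/s.
Handling time per unit search time: 0.2×16.6 + 0.059×12.4 = 4.052.
Rate = 2.141/(1 + 4.052) = 0.4238 kJ/s.

0.42 kJ/s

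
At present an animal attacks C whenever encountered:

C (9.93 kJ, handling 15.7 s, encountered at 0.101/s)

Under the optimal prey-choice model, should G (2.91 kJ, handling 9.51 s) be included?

On C alone, R = ΣλE/(1+Σλh) = 1.003/2.586 = 0.3879 kJ/s.
Profitability of G: 2.91/9.51 = 0.306 kJ/s.
0.306 < 0.3879, so adding G would lower the average — exclude it.

No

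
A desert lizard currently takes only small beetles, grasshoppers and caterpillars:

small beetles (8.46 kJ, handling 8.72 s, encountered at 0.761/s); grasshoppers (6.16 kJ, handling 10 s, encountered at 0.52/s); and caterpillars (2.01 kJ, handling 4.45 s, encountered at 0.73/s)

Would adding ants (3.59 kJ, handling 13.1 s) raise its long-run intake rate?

No

Current rate: (0.761×8.46 + 0.52×6.16 + 0.73×2.01)/(1 + 0.761×8.72 + 0.52×10 + 0.73×4.45) = 0.6906 kJ/s.
Profitability of ants: 3.59/13.1 = 0.274 kJ/s.
0.274 < 0.6906, so adding ants would lower the average — exclude it.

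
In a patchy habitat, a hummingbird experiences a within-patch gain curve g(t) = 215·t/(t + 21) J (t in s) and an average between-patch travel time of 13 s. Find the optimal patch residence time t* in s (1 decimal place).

Maximise g(t)/(T+t): set derivative to zero → g'(t)(T+t) = g(t).
g'(t) = 215·21/(t + 21)². Setting 215·21/(t+21)² = 215t/[(t+21)(13+t)] gives 21(13+t) = t(t+21), so t² = 21×13 = 273.
t* = √273 = 16.52 s.

16.5 s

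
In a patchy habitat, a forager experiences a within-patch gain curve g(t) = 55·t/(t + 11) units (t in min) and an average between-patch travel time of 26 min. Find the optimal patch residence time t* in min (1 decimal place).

By the marginal value theorem, leave when the instantaneous gain rate g'(t) equals the habitat-wide average g(t)/(T + t).
g'(t) = 55·11/(t + 11)². Setting 55·11/(t+11)² = 55t/[(t+11)(26+t)] gives 11(26+t) = t(t+11), so t² = 11×26 = 286.
t* = √286 = 16.91 min.

16.9 min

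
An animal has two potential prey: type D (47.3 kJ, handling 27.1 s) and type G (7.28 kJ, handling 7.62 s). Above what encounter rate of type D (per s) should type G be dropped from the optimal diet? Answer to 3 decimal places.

0.045 per s

At the threshold, the rate on type D alone equals the profitability of type G: λ·47.3/(1 + λ·27.1) = 7.28/7.62 = 0.9554.
Rearranging, λ(47.3 − 0.9554×27.1) = 0.9554, so λ = 0.9554/21.41 = 0.04462 per s.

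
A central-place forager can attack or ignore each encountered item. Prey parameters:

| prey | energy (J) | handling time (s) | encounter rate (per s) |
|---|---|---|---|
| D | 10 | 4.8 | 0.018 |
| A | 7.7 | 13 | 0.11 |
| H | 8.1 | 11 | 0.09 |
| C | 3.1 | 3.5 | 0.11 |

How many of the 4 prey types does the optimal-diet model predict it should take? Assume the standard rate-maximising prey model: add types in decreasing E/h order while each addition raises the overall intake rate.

E/h in descending order: D 2.08, C 0.886, H 0.736, A 0.592 J/s. The optimal diet is the largest prefix of this list for which every included type satisfies E_i/h_i > R on the types above it.
Rate on top 1: 0.1657. C: 0.886 > 0.1657 → include.
Rate on top 2: 0.3541. H: 0.736 > 0.3541 → include.
Rate on top 3: 0.5078. A: 0.592 > 0.5078 → include.
Optimal diet: D, C, H, A — 4 of 4 types.

4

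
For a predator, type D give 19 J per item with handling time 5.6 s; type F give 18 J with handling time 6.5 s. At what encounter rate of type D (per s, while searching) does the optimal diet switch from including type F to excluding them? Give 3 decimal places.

0.793 per s

At the threshold, the rate on type D alone equals the profitability of type F: λ·19/(1 + λ·5.6) = 18/6.5 = 2.769.
Rearranging, λ(19 − 2.769×5.6) = 2.769, so λ = 2.769/3.492 = 0.793 per s.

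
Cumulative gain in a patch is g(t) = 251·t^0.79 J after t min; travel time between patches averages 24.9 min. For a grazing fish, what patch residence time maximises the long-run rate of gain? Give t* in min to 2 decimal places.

Maximise g(t)/(T+t): set derivative to zero → g'(t)(T+t) = g(t).
g'(t) = 0.79·251·t^-0.21. Setting 0.79·251·t^-0.21 = 251·t^0.79/(24.9+t) gives 0.79(24.9+t) = t, so 0.21·t = 0.79×24.9.
t* = 0.79×24.9/0.21 = 93.67 min.

93.67 min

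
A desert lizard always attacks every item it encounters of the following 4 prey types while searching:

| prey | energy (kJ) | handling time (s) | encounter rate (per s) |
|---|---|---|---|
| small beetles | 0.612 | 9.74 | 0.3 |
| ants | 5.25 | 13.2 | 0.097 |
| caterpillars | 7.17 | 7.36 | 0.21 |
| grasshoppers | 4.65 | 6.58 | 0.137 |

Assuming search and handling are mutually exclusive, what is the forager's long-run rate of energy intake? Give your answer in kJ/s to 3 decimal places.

0.371 kJ/s

Energy encountered per unit search time: 0.3×0.612 + 0.097×5.25 + 0.21×7.17 + 0.137×4.65 = 2.836 kJ/s.
Handling time per unit search time: 0.3×9.74 + 0.097×13.2 + 0.21×7.36 + 0.137×6.58 = 6.649.
Rate = 2.836/(1 + 6.649) = 0.3707 kJ/s.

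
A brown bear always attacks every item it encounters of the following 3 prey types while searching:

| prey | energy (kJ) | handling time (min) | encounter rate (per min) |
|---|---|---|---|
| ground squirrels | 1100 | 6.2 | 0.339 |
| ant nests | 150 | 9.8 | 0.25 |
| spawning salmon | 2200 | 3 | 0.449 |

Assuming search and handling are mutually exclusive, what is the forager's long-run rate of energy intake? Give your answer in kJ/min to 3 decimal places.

R = (0.339×1100 + 0.25×150 + 0.449×2200) / (1 + 0.339×6.2 + 0.25×9.8 + 0.449×3) = 1398/6.899 = 202.7 kJ/min.

202.673 kJ/min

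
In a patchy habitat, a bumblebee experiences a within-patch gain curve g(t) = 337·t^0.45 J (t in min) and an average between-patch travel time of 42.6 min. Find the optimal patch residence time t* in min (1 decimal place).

Maximise g(t)/(T+t): set derivative to zero → g'(t)(T+t) = g(t).
g'(t) = 0.45·337·t^-0.55. Setting 0.45·337·t^-0.55 = 337·t^0.45/(42.6+t) gives 0.45(42.6+t) = t, so 0.55·t = 0.45×42.6.
t* = 0.45×42.6/0.55 = 34.85 min.

34.9 min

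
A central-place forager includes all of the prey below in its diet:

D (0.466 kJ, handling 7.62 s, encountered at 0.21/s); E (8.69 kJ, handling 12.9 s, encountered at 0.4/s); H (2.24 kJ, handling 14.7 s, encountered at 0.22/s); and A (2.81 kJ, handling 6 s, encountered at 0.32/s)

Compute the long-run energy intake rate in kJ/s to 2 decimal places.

R = Σλ_iE_i / (1 + Σλ_ih_i)
Numerator: 0.21×0.466 + 0.4×8.69 + 0.22×2.24 + 0.32×2.81 = 4.966
Denominator: 1 + 0.21×7.62 + 0.4×12.9 + 0.22×14.7 + 0.32×6 = 12.91
R = 4.966/12.91 = 0.3845 kJ/s

0.38 kJ/s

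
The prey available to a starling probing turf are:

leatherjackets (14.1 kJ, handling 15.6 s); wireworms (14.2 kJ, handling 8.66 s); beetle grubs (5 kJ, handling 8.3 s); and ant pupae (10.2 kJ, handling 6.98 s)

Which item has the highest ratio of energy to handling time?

wireworms

Profitability E/h (kJ/s): leatherjackets = 14.1/15.6 = 0.904, wireworms = 14.2/8.66 = 1.64, beetle grubs = 5/8.3 = 0.602, ant pupae = 10.2/6.98 = 1.46.
Ranked: wireworms > ant pupae > leatherjackets > beetle grubs.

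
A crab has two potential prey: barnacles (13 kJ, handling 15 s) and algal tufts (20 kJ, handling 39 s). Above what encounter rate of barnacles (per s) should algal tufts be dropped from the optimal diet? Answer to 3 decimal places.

0.097 per s

At the threshold, the rate on barnacles alone equals the profitability of algal tufts: λ·13/(1 + λ·15) = 20/39 = 0.5128.
Rearranging, λ(13 − 0.5128×15) = 0.5128, so λ = 0.5128/5.308 = 0.09662 per s.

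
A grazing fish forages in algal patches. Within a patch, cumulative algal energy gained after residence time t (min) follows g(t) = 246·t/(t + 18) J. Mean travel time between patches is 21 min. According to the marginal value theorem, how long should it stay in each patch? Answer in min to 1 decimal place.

19.4 min

By the marginal value theorem, leave when the instantaneous gain rate g'(t) equals the habitat-wide average g(t)/(T + t).
g'(t) = 246·18/(t + 18)². Setting 246·18/(t+18)² = 246t/[(t+18)(21+t)] gives 18(21+t) = t(t+18), so t² = 18×21 = 378.
t* = √378 = 19.44 min.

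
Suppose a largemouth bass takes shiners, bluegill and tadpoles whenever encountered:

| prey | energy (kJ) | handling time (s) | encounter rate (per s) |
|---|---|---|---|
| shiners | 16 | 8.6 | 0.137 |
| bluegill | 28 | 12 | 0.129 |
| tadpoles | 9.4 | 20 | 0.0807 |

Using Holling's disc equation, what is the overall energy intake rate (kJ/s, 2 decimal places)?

1.23 kJ/s

R = Σλ_iE_i / (1 + Σλ_ih_i)
Numerator: 0.137×16 + 0.129×28 + 0.0807×9.4 = 6.563
Denominator: 1 + 0.137×8.6 + 0.129×12 + 0.0807×20 = 5.34
R = 6.563/5.34 = 1.229 kJ/s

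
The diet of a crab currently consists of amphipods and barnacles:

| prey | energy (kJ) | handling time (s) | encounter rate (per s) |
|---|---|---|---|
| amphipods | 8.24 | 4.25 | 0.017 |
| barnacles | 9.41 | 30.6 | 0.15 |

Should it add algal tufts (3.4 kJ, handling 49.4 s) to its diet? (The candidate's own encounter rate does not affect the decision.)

No

On amphipods and barnacles alone, R = ΣλE/(1+Σλh) = 1.552/5.662 = 0.274 kJ/s.
algal tufts: E/h = 3.4/49.4 = 0.06883 kJ/s.
Since 0.06883 < R, time spent handling algal tufts is better spent searching.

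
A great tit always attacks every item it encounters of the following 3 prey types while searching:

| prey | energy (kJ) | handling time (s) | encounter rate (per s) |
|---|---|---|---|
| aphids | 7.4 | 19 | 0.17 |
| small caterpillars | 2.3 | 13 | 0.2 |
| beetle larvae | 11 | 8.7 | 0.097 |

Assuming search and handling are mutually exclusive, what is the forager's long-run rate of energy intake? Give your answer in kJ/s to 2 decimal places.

R = (0.17×7.4 + 0.2×2.3 + 0.097×11) / (1 + 0.17×19 + 0.2×13 + 0.097×8.7) = 2.785/7.674 = 0.3629 kJ/s.

0.36 kJ/s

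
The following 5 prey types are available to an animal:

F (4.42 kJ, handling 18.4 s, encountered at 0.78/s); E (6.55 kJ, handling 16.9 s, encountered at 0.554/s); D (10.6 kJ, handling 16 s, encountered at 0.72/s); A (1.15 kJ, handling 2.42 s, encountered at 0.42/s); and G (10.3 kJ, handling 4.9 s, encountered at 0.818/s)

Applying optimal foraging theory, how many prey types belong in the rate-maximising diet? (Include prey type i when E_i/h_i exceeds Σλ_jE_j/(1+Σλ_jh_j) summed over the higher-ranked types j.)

Profitabilities (E/h, kJ/s): G 2.1, D 0.662, A 0.475, E 0.388, F 0.24. Add prey in this order while the next type's profitability exceeds the intake rate on those already taken.
Rate on top 1: 1.682. D: 0.662 < 1.682 → exclude; stop.
Optimal diet: G — 1 of 5 types.

1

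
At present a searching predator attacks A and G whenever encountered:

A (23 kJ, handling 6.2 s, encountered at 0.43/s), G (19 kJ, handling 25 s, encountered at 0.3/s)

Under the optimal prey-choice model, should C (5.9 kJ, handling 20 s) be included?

Current rate: (0.43×23 + 0.3×19)/(1 + 0.43×6.2 + 0.3×25) = 1.396 kJ/s.
C: E/h = 5.9/20 = 0.295 kJ/s.
Since 0.295 < R, time spent handling C is better spent searching.

No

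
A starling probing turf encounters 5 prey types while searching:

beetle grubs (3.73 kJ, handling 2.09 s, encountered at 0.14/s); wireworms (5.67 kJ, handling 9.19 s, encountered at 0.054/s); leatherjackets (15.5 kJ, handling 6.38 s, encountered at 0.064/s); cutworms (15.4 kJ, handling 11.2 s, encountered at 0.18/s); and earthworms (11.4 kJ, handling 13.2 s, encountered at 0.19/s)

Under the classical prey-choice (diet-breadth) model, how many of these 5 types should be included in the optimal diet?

3

Profitabilities (E/h, kJ/s): leatherjackets 2.43, beetle grubs 1.78, cutworms 1.38, earthworms 0.864, wireworms 0.617. Add prey in this order while the next type's profitability exceeds the intake rate on those already taken.
Rate on top 1: 0.7044. beetle grubs: 1.78 > 0.7044 → include.
Rate on top 2: 0.8902. cutworms: 1.38 > 0.8902 → include.
Rate on top 3: 1.153. earthworms: 0.864 < 1.153 → exclude; stop.
Optimal diet: leatherjackets, beetle grubs, cutworms — 3 of 5 types.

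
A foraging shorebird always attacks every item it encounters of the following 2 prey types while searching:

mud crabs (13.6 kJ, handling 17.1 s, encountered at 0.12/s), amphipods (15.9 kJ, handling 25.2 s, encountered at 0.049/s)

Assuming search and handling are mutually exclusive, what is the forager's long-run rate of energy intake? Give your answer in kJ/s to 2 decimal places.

0.56 kJ/s

R = Σλ_iE_i / (1 + Σλ_ih_i)
Numerator: 0.12×13.6 + 0.049×15.9 = 2.411
Denominator: 1 + 0.12×17.1 + 0.049×25.2 = 4.287
R = 2.411/4.287 = 0.5624 kJ/s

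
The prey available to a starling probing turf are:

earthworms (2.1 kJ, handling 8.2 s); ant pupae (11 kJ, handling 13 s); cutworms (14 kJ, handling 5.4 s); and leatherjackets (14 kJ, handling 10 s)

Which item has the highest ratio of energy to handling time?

Profitability E/h (kJ/s): earthworms = 2.1/8.2 = 0.256, ant pupae = 11/13 = 0.846, cutworms = 14/5.4 = 2.59, leatherjackets = 14/10 = 1.4.
Ranked: cutworms > leatherjackets > ant pupae > earthworms.

cutworms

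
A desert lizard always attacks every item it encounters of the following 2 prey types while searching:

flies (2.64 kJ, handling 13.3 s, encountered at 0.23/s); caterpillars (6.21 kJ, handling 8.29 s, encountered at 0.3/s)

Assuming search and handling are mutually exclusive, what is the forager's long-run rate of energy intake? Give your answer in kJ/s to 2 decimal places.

Energy encountered per unit search time: 0.23×2.64 + 0.3×6.21 = 2.47 kJ/s.
Handling time per unit search time: 0.23×13.3 + 0.3×8.29 = 5.546.
Rate = 2.47/(1 + 5.546) = 0.3774 kJ/s.

0.38 kJ/s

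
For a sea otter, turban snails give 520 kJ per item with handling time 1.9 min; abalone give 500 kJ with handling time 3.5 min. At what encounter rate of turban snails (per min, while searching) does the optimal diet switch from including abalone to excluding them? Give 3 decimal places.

The zero-one rule: include abalone iff E₂/h₂ > λE₁/(1+λh₁). Equality gives the switch point.
λE₁h₂ = E₂ + λE₂h₁ ⇒ λ = E₂/(E₁h₂ − E₂h₁) = 500/(1820 − 950) = 0.5747 per min.

0.575 per min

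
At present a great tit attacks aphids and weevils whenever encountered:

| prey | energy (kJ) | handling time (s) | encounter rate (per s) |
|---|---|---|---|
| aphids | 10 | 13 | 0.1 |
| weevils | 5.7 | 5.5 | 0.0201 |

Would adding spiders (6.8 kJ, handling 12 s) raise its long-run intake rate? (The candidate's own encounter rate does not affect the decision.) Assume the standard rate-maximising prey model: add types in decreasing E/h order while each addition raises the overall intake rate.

Yes

Intake rate on the current diet: R = (0.1×10 + 0.0201×5.7) / (1 + 0.1×13 + 0.0201×5.5) = 1.115/2.411 = 0.4624 kJ/s.
Profitability of spiders: 6.8/12 = 0.5667 kJ/s.
0.5667 > 0.4624, so adding spiders raises the average — include it.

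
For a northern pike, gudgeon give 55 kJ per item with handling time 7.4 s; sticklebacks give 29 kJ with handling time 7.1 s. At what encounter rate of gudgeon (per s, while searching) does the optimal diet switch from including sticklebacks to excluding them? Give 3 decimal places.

0.165 per s

At the threshold, the rate on gudgeon alone equals the profitability of sticklebacks: λ·55/(1 + λ·7.4) = 29/7.1 = 4.085.
Rearranging, λ(55 − 4.085×7.4) = 4.085, so λ = 4.085/24.77 = 0.1649 per s.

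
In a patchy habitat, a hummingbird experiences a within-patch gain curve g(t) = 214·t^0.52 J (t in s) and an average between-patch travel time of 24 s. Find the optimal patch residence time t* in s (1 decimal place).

By the marginal value theorem, leave when the instantaneous gain rate g'(t) equals the habitat-wide average g(t)/(T + t).
g'(t) = 0.52·214·t^-0.48. Setting 0.52·214·t^-0.48 = 214·t^0.52/(24+t) gives 0.52(24+t) = t, so 0.48·t = 0.52×24.
t* = 0.52×24/0.48 = 26 s.

26.0 s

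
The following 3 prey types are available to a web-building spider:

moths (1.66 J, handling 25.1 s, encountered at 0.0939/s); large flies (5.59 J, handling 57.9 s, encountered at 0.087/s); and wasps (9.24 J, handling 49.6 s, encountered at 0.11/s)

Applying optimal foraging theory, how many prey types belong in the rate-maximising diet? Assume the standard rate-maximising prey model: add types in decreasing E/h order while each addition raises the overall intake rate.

1

Rank by E/h (J/s): wasps 0.186, large flies 0.0965, moths 0.0661. Include each in turn until the next type's E/h falls below the running intake rate.
Rate on top 1: 0.1574. large flies: 0.0965 < 0.1574 → exclude; stop.
Optimal diet: wasps — 1 of 3 types.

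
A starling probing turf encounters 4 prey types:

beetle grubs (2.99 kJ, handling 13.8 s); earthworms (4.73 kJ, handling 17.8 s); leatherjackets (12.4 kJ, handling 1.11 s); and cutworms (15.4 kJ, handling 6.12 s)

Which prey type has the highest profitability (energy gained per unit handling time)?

leatherjackets

Profitability E/h (kJ/s): beetle grubs = 2.99/13.8 = 0.217, earthworms = 4.73/17.8 = 0.266, leatherjackets = 12.4/1.11 = 11.2, cutworms = 15.4/6.12 = 2.52.
Ranked: leatherjackets > cutworms > earthworms > beetle grubs.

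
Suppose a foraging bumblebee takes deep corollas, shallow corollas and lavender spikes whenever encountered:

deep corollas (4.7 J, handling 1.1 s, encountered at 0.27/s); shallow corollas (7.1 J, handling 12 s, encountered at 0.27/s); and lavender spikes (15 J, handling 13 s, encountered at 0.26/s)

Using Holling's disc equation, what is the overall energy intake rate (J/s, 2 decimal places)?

R = (0.27×4.7 + 0.27×7.1 + 0.26×15) / (1 + 0.27×1.1 + 0.27×12 + 0.26×13) = 7.086/7.917 = 0.895 J/s.

0.90 J/s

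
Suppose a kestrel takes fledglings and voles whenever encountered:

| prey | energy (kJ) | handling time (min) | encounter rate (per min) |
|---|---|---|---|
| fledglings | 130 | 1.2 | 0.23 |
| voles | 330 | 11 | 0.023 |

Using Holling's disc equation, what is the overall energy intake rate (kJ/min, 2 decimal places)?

R = (0.23×130 + 0.023×330) / (1 + 0.23×1.2 + 0.023×11) = 37.49/1.529 = 24.52 kJ/min.

24.52 kJ/min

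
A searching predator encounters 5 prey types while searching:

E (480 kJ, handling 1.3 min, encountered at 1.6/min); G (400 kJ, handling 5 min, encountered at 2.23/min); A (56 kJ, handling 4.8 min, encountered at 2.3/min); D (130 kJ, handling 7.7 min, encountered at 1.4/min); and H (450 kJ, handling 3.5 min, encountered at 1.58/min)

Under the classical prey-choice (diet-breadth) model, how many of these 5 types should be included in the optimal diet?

Rank by E/h (kJ/min): E 369, H 129, G 80, D 16.9, A 11.7. Include each in turn until the next type's E/h falls below the running intake rate.
Rate on top 1: 249.4. H: 129 < 249.4 → exclude; stop.
Optimal diet: E — 1 of 5 types.

1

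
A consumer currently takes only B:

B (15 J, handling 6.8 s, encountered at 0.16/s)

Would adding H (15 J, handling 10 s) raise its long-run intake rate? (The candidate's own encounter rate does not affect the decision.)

On B alone, R = ΣλE/(1+Σλh) = 2.4/2.088 = 1.149 J/s.
Profitability of H: 15/10 = 1.5 J/s.
Since 1.5 > R, including H increases the long-run rate.

Yes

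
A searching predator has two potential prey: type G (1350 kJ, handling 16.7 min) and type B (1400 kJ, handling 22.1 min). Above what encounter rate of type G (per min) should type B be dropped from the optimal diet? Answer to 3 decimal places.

At the threshold, the rate on type G alone equals the profitability of type B: λ·1350/(1 + λ·16.7) = 1400/22.1 = 63.35.
Rearranging, λ(1350 − 63.35×16.7) = 63.35, so λ = 63.35/292.1 = 0.2169 per min.

0.217 per min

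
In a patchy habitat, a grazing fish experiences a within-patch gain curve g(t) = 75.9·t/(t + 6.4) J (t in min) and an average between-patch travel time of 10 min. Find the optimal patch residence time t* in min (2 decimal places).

8.00 min

Optimal t* satisfies g'(t*) = g(t*)/(T + t*).
g'(t) = 75.9·6.4/(t + 6.4)². Setting 75.9·6.4/(t+6.4)² = 75.9t/[(t+6.4)(10+t)] gives 6.4(10+t) = t(t+6.4), so t² = 6.4×10 = 64.
t* = √64 = 8 min.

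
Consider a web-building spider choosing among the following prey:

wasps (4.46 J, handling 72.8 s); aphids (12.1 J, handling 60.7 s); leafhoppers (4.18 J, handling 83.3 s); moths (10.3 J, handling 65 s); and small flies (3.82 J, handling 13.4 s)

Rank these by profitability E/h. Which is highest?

small flies

In descending order of E/h:
small flies: 3.82/13.4 = 0.285 J/s
aphids: 12.1/60.7 = 0.199 J/s
moths: 10.3/65 = 0.158 J/s
wasps: 4.46/72.8 = 0.0613 J/s
leafhoppers: 4.18/83.3 = 0.0502 J/s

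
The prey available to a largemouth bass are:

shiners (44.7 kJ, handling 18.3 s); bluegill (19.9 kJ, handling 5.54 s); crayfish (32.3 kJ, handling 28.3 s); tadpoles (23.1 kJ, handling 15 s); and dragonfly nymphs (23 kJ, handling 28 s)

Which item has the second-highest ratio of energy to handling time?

In descending order of E/h:
bluegill: 19.9/5.54 = 3.59 kJ/s
shiners: 44.7/18.3 = 2.44 kJ/s
tadpoles: 23.1/15 = 1.54 kJ/s
crayfish: 32.3/28.3 = 1.14 kJ/s
dragonfly nymphs: 23/28 = 0.821 kJ/s

shiners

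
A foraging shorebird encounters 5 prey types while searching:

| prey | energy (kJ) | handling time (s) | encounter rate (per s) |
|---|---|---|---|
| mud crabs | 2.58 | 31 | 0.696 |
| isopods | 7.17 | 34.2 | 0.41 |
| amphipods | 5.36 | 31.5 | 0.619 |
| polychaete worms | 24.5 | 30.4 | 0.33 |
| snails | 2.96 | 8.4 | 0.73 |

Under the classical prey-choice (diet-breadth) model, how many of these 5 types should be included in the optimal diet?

Rank by E/h (kJ/s): polychaete worms 0.806, snails 0.352, isopods 0.21, amphipods 0.17, mud crabs 0.0832. Include each in turn until the next type's E/h falls below the running intake rate.
Rate on top 1: 0.7329. snails: 0.352 < 0.7329 → exclude; stop.
Optimal diet: polychaete worms — 1 of 5 types.

1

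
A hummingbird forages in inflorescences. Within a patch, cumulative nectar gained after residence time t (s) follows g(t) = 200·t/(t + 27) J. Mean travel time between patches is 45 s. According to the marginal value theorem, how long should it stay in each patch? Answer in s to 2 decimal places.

34.86 s

By the marginal value theorem, leave when the instantaneous gain rate g'(t) equals the habitat-wide average g(t)/(T + t).
g'(t) = 200·27/(t + 27)². Setting 200·27/(t+27)² = 200t/[(t+27)(45+t)] gives 27(45+t) = t(t+27), so t² = 27×45 = 1215.
t* = √1215 = 34.86 s.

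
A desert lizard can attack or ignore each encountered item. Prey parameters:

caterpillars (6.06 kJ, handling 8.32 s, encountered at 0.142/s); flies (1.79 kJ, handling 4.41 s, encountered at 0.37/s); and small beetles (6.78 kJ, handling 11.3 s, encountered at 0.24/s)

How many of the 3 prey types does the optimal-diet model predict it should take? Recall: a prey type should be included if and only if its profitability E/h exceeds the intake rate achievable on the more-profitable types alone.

Rank by E/h (kJ/s): caterpillars 0.728, small beetles 0.6, flies 0.406. Include each in turn until the next type's E/h falls below the running intake rate.
Rate on top 1: 0.3945. small beetles: 0.6 > 0.3945 → include.
Rate on top 2: 0.5084. flies: 0.406 < 0.5084 → exclude; stop.
Optimal diet: caterpillars, small beetles — 2 of 3 types.

2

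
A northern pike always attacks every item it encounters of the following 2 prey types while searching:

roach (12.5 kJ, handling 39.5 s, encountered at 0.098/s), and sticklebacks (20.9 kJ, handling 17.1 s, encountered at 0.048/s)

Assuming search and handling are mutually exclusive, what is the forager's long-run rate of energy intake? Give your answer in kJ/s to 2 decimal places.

Energy encountered per unit search time: 0.098×12.5 + 0.048×20.9 = 2.228 kJ/s.
Handling time per unit search time: 0.098×39.5 + 0.048×17.1 = 4.692.
Rate = 2.228/(1 + 4.692) = 0.3915 kJ/s.

0.39 kJ/s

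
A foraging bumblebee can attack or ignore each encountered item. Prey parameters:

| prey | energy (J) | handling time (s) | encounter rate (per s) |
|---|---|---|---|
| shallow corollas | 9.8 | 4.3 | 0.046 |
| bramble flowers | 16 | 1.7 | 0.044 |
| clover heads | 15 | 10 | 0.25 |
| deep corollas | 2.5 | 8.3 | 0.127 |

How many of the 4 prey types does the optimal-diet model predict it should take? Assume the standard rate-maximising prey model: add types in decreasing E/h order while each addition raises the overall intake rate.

3

Rank by E/h (J/s): bramble flowers 9.41, shallow corollas 2.28, clover heads 1.5, deep corollas 0.301. Include each in turn until the next type's E/h falls below the running intake rate.
Rate on top 1: 0.655. shallow corollas: 2.28 > 0.655 → include.
Rate on top 2: 0.9074. clover heads: 1.5 > 0.9074 → include.
Rate on top 3: 1.3. deep corollas: 0.301 < 1.3 → exclude; stop.
Optimal diet: bramble flowers, shallow corollas, clover heads — 3 of 4 types.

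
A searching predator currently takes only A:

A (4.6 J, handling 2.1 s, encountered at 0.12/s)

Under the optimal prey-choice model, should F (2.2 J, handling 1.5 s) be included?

On A alone, R = ΣλE/(1+Σλh) = 0.552/1.252 = 0.4409 J/s.
F: E/h = 2.2/1.5 = 1.467 J/s.
1.467 > 0.4409, so adding F raises the average — include it.

Yes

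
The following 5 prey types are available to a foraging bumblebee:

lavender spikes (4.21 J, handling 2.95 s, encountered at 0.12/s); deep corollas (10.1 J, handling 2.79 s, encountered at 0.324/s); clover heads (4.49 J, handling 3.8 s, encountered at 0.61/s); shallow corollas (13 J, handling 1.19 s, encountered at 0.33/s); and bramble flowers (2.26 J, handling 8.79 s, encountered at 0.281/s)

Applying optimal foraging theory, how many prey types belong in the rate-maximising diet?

E/h in descending order: shallow corollas 10.9, deep corollas 3.62, lavender spikes 1.43, clover heads 1.18, bramble flowers 0.257 J/s. The optimal diet is the largest prefix of this list for which every included type satisfies E_i/h_i > R on the types above it.
Rate on top 1: 3.08. deep corollas: 3.62 > 3.08 → include.
Rate on top 2: 3.293. lavender spikes: 1.43 < 3.293 → exclude; stop.
Optimal diet: shallow corollas, deep corollas — 2 of 5 types.

2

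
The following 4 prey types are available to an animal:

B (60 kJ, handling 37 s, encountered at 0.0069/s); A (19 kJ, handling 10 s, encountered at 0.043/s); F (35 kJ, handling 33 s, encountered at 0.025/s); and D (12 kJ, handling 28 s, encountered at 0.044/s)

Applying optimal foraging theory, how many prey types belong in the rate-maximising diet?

3

Profitabilities (E/h, kJ/s): A 1.9, B 1.62, F 1.06, D 0.429. Add prey in this order while the next type's profitability exceeds the intake rate on those already taken.
Rate on top 1: 0.5713. B: 1.62 > 0.5713 → include.
Rate on top 2: 0.7304. F: 1.06 > 0.7304 → include.
Rate on top 3: 0.8389. D: 0.429 < 0.8389 → exclude; stop.
Optimal diet: A, B, F — 3 of 4 types.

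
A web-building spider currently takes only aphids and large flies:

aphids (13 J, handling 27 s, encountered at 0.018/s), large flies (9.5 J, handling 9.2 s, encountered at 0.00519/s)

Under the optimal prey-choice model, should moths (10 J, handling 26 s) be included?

On aphids and large flies alone, R = ΣλE/(1+Σλh) = 0.2833/1.534 = 0.1847 J/s.
moths: E/h = 10/26 = 0.3846 J/s.
Since 0.3846 > R, including moths increases the long-run rate.

Yes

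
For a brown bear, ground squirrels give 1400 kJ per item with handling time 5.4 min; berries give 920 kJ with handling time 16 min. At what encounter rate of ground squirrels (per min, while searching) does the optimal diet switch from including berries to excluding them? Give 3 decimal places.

0.053 per min

At the threshold, the rate on ground squirrels alone equals the profitability of berries: λ·1400/(1 + λ·5.4) = 920/16 = 57.5.
Rearranging, λ(1400 − 57.5×5.4) = 57.5, so λ = 57.5/1090 = 0.05278 per min.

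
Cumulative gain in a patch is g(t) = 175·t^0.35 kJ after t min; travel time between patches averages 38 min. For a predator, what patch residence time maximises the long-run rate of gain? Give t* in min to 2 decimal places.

20.46 min

Optimal t* satisfies g'(t*) = g(t*)/(T + t*).
g'(t) = 0.35·175·t^-0.65. Setting 0.35·175·t^-0.65 = 175·t^0.35/(38+t) gives 0.35(38+t) = t, so 0.65·t = 0.35×38.
t* = 0.35×38/0.65 = 20.46 min.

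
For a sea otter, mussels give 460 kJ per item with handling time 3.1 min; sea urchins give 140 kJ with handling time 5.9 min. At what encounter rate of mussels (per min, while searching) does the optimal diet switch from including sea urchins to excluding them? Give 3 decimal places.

0.061 per min

The zero-one rule: include sea urchins iff E₂/h₂ > λE₁/(1+λh₁). Equality gives the switch point.
λE₁h₂ = E₂ + λE₂h₁ ⇒ λ = E₂/(E₁h₂ − E₂h₁) = 140/(2714 − 434) = 0.0614 per min.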